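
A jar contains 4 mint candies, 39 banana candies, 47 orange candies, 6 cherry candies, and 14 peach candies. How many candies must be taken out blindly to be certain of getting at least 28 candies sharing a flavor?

In the worst case we take at most 27 of each flavor, but all 4 mint, all 6 cherry, and all 14 peach (fewer than 27), giving 4 + 27 + 27 + 6 + 14 = 78.
One more candy then forces some flavor to 28, so 78 + 1 = 79.

79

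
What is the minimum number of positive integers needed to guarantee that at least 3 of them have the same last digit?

21

There are 10 possible last digits acting as pigeonholes.
With 10 × 2 = 20 positive integers we could place exactly 2 in each, with no class reaching 3.
One more forces some class to hold 3, so 20 + 1 = 21.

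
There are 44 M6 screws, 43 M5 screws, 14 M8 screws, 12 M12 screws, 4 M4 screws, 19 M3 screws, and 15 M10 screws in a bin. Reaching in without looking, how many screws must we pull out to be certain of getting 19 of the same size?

In the worst case we take at most 18 of each size, but all 14 M8, all 12 M12, all 4 M4, and all 15 M10 (fewer than 18), giving 18 + 18 + 14 + 12 + 4 + 18 + 15 = 99.
One more screw then forces some size to 19, so 99 + 1 = 100.

100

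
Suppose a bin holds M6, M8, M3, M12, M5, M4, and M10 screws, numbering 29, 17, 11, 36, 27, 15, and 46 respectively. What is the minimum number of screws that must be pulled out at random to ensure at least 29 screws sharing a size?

155

In the worst case we take at most 28 of each size, but all 17 M8, all 11 M3, all 27 M5, and all 15 M4 (fewer than 28), giving 28 + 17 + 11 + 28 + 27 + 15 + 28 = 154.
One more screw then forces some size to 29, so 154 + 1 = 155.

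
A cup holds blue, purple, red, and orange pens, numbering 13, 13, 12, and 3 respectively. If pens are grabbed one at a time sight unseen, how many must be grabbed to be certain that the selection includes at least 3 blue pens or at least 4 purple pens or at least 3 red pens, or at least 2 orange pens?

9

The worst case stops just short of every target: 2 blue, 3 purple, 2 red, 1 orange — 2 + 3 + 2 + 1 = 8 pens.
One more pen must push some ink color to its target, so 8 + 1 = 9.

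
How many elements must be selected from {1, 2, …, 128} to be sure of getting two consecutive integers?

65

Partition {1, …, 128} into 64 pairs: {1,2}, {3,4}, …, {127,128}.
Choosing 64 integers — say the 64 even numbers 2, 4, …, 128 — takes one from each pair and avoids the property.
Choosing 65 forces two into the same pair by pigeonhole, and those are consecutive. So 65.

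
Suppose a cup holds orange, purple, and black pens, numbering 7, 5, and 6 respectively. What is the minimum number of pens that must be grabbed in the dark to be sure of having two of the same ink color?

4

The worst case takes 1 pen of each ink color without reaching 2 of any: 3 × 1 = 3.
The next pen must bring some ink color to 2, so 3 + 1 = 4.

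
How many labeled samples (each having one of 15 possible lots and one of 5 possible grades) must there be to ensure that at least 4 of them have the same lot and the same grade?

There are 15 × 5 = 75 (lot, grade) combinations acting as pigeonholes.
With 75 × 3 = 225 labeled samples we could place exactly 3 in each, with no (lot, grade) pair reaching 4.
One more forces some (lot, grade) pair to hold 4, so 225 + 1 = 226.

226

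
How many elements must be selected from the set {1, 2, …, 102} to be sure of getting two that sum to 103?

Partition {1, …, 102} into 51 pairs: {1,102}, {2,101}, …, {51,52}.
Choosing 51 integers — say the integers 1 through 51 — takes one from each pair and avoids the property.
Choosing 52 forces two into the same pair by pigeonhole, and those sum to 103. So 52.

52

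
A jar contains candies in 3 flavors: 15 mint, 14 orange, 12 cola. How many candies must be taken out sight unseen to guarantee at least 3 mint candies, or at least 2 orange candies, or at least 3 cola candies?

The worst case stops just short of every target: 2 mint, 1 orange, 2 cola — 2 + 1 + 2 = 5 candies.
One more candy must push some flavor to its target, so 5 + 1 = 6.

6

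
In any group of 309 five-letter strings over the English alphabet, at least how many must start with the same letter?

There are 26 possible first letters, which serve as the pigeonholes.
If each of the 26 possible first letters held at most 11, the total would be at most 26 × 11 = 286 < 309, a contradiction.
So at least one holds ⌈309/26⌉ = 12.

12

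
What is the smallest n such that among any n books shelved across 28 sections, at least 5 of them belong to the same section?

113

There are 28 sections acting as pigeonholes.
With 28 × 4 = 112 books we could place exactly 4 in each, with no class reaching 5.
One more forces some class to hold 5, so 112 + 1 = 113.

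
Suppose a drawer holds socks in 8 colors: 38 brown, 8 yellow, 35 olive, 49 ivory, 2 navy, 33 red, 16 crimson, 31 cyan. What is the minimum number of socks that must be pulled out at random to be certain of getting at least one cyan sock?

182

To avoid cyan socks as long as possible, exhaust the other 7 colors first.
The worst case draws every non-cyan sock first: 38 + 8 + 35 + 49 + 2 + 33 + 16 = 181.
The next draw is then forced to be cyan, giving 181 + 1 = 182.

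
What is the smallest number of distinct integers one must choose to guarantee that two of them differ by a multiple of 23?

Two integers differ by a multiple of 23 exactly when they share a remainder mod 23.
There are 23 residue classes mod 23, so 23 integers can all lie in distinct classes.
One more integer must repeat a residue, giving a difference divisible by 23. So n = 23 + 1 = 24.

24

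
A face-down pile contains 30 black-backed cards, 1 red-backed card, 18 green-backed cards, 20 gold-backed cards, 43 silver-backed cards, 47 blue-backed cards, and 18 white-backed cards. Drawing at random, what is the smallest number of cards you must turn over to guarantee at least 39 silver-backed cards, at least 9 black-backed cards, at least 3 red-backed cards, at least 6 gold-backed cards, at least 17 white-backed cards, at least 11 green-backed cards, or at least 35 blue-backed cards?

Each of the 7 back colors has its own threshold; avoid all of them simultaneously.
The worst case stops just short of every target: 8 black-backed, all 1 red-backed, 10 green-backed, 5 gold-backed, 38 silver-backed, 34 blue-backed, 16 white-backed — 8 + 1 + 10 + 5 + 38 + 34 + 16 = 112 cards.
One more card must push some back color to its target, so 112 + 1 = 113.

113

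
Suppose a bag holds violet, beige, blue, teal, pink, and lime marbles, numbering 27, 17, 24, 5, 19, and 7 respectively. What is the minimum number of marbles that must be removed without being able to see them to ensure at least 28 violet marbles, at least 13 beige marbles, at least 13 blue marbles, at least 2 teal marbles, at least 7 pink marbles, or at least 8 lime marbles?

The worst case stops just short of every target: 27 violet, 12 beige, 12 blue, 1 teal, 6 pink, 7 lime — 27 + 12 + 12 + 1 + 6 + 7 = 65 marbles.
One more marble must push some color to its target, so 65 + 1 = 66.

66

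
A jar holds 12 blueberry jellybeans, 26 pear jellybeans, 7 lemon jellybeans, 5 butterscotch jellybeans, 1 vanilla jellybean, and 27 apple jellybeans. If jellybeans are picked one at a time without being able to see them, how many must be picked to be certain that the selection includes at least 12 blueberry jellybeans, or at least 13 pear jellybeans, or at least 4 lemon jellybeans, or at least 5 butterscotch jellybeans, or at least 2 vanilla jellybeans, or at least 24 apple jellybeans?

The worst case stops just short of every target: 11 blueberry, 12 pear, 3 lemon, 4 butterscotch, 1 vanilla, 23 apple — 11 + 12 + 3 + 4 + 1 + 23 = 54 jellybeans.
One more jellybean must push some flavor to its target, so 54 + 1 = 55.

55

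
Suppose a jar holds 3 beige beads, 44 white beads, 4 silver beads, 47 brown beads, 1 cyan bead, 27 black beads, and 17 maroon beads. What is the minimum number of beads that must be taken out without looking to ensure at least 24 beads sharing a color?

95

In the worst case we take at most 23 of each color, but all 3 beige, all 4 silver, all 1 cyan, and all 17 maroon (fewer than 23), giving 3 + 23 + 4 + 23 + 1 + 23 + 17 = 94.
One more bead then forces some color to 24, so 94 + 1 = 95.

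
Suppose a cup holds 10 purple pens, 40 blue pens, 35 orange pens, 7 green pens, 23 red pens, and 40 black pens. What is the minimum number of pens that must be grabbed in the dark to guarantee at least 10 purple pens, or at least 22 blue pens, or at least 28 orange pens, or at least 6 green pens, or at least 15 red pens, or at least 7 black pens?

83

The worst case stops just short of every target: 9 purple, 21 blue, 27 orange, 5 green, 14 red, 6 black — 9 + 21 + 27 + 5 + 14 + 6 = 82 pens.
One more pen must push some ink color to its target, so 82 + 1 = 83.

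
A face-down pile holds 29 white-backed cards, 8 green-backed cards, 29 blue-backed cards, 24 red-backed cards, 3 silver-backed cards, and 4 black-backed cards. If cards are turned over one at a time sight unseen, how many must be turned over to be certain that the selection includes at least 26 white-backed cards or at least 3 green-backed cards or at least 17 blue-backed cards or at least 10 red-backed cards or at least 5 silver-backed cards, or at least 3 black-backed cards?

Each of the 6 back colors has its own threshold; avoid all of them simultaneously.
The worst case stops just short of every target: 25 white-backed, 2 green-backed, 16 blue-backed, 9 red-backed, all 3 silver-backed, 2 black-backed — 25 + 2 + 16 + 9 + 3 + 2 = 57 cards.
One more card must push some back color to its target, so 57 + 1 = 58.

58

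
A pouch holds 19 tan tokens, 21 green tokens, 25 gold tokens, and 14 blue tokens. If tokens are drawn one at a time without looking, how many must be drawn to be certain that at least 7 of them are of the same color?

The worst case takes 6 tokens of each color without reaching 7 of any: 4 × 6 = 24.
The next token must bring some color to 7, so 24 + 1 = 25.

25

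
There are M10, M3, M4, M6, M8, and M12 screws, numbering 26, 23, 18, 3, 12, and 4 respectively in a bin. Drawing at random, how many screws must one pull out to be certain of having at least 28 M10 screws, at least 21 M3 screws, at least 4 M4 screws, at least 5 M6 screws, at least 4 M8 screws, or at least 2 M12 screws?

Each of the 6 sizes has its own threshold; avoid all of them simultaneously.
The worst case stops just short of every target: all 26 M10, 20 M3, 3 M4, all 3 M6, 3 M8, 1 M12 — 26 + 20 + 3 + 3 + 3 + 1 = 56 screws.
One more screw must push some size to its target, so 56 + 1 = 57.

57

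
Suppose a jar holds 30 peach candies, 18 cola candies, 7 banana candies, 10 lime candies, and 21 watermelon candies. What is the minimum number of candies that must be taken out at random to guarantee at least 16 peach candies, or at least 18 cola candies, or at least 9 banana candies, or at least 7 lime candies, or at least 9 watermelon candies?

54

The worst case stops just short of every target: 15 peach, 17 cola, all 7 banana, 6 lime, 8 watermelon — 15 + 17 + 7 + 6 + 8 = 53 candies.
One more candy must push some flavor to its target, so 53 + 1 = 54.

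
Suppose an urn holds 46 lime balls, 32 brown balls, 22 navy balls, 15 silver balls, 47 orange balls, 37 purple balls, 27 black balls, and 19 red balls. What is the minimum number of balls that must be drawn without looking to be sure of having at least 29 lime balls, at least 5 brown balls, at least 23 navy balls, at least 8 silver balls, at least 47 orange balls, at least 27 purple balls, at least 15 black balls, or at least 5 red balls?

152

The worst case stops just short of every target: 28 lime, 4 brown, 22 navy, 7 silver, 46 orange, 26 purple, 14 black, 4 red — 28 + 4 + 22 + 7 + 46 + 26 + 14 + 4 = 151 balls.
One more ball must push some color to its target, so 151 + 1 = 152.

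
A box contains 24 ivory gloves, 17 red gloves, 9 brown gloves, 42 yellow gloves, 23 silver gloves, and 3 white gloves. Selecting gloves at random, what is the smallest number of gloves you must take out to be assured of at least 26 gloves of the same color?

102

Treat the 6 colors as pigeonholes.
In the worst case we take at most 25 of each color, but all 24 ivory, all 17 red, all 9 brown, all 23 silver, and all 3 white (fewer than 25), giving 24 + 17 + 9 + 25 + 23 + 3 = 101.
One more glove then forces some color to 26, so 101 + 1 = 102.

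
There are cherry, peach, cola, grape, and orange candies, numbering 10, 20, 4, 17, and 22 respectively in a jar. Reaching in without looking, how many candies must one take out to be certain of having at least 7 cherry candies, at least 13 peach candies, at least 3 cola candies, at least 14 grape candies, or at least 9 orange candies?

42

The worst case stops just short of every target: 6 cherry, 12 peach, 2 cola, 13 grape, 8 orange — 6 + 12 + 2 + 13 + 8 = 41 candies.
One more candy must push some flavor to its target, so 41 + 1 = 42.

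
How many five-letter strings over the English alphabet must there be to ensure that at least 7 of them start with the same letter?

There are 26 possible first letters acting as pigeonholes.
With 26 × 6 = 156 five-letter strings over the English alphabet we could place exactly 6 in each, with no class reaching 7.
One more forces some class to hold 7, so 156 + 1 = 157.

157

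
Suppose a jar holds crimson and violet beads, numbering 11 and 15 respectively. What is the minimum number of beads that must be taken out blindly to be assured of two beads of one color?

3

The worst case takes 1 bead of each color without reaching 2 of any: 2 × 1 = 2.
The next bead must bring some color to 2, so 2 + 1 = 3.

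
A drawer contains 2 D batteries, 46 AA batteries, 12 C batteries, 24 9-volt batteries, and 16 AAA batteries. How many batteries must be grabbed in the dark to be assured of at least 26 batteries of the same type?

80

In the worst case we take at most 25 of each type, but all 2 D, all 12 C, all 24 9-volt, and all 16 AAA (fewer than 25), giving 2 + 25 + 12 + 24 + 16 = 79.
One more battery then forces some type to 26, so 79 + 1 = 80.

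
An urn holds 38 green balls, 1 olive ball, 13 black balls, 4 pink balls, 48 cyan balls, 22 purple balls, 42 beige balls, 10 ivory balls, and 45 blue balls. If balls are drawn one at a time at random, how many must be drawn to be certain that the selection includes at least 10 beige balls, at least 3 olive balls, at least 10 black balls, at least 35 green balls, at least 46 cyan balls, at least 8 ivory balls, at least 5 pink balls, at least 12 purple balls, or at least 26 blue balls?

Each of the 9 colors has its own threshold; avoid all of them simultaneously.
The worst case stops just short of every target: 34 green, all 1 olive, 9 black, 4 pink, 45 cyan, 11 purple, 9 beige, 7 ivory, 25 blue — 34 + 1 + 9 + 4 + 45 + 11 + 9 + 7 + 25 = 145 balls.
One more ball must push some color to its target, so 145 + 1 = 146.

146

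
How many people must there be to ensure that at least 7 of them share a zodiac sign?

There are 12 zodiac signs acting as pigeonholes.
With 12 × 6 = 72 people we could place exactly 6 in each, with no class reaching 7.
One more forces some class to hold 7, so 72 + 1 = 73.

73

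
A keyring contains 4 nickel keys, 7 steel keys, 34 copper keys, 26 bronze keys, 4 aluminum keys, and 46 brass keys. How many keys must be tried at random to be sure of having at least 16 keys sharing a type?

61

Treat the 6 types as pigeonholes.
In the worst case we take at most 15 of each type, but all 4 nickel, all 7 steel, and all 4 aluminum (fewer than 15), giving 4 + 7 + 15 + 15 + 4 + 15 = 60.
One more key then forces some type to 16, so 60 + 1 = 61.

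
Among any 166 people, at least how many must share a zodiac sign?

There are 12 zodiac signs, which serve as the pigeonholes.
If each of the 12 zodiac signs held at most 13, the total would be at most 12 × 13 = 156 < 166, a contradiction.
So at least one holds ⌈166/12⌉ = 14.

14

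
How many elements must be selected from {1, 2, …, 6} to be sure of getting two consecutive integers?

4

Partition {1, …, 6} into 3 pairs: {1,2}, {3,4}, …, {5,6}.
Choosing 3 integers — say the 3 even numbers 2, 4, …, 6 — takes one from each pair and avoids the property.
Choosing 4 forces two into the same pair by pigeonhole, and those are consecutive. So 4.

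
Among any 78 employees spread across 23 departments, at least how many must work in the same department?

4

If each of the 23 departments held at most 3, the total would be at most 23 × 3 = 69 < 78, a contradiction.
So at least one holds ⌈78/23⌉ = 4.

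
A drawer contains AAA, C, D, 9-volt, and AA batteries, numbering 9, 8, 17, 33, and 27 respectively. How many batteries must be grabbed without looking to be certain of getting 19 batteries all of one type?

In the worst case we take at most 18 of each type, but all 9 AAA, all 8 C, and all 17 D (fewer than 18), giving 9 + 8 + 17 + 18 + 18 = 70.
One more battery then forces some type to 19, so 70 + 1 = 71.

71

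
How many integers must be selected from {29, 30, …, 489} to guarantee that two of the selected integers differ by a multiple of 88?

Group the integers by remainder mod 88; there are 88 residue classes, each nonempty in this range.
Choosing one from each class (88 integers) avoids any shared remainder.
One more choice must repeat a class, so two differ by a multiple of 88. Hence 88 + 1 = 89.

89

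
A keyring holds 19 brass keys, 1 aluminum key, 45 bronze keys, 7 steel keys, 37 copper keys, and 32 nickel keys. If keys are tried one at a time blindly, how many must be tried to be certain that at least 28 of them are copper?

The worst case draws every non-copper key first: 19 + 1 + 45 + 7 + 32 = 104.
The next 28 draws are then forced to be copper, giving 104 + 28 = 132.

132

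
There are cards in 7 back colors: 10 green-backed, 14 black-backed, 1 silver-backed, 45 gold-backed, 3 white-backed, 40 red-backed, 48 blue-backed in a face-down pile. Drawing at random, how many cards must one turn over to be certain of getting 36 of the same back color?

134

In the worst case we take at most 35 of each back color, but all 10 green-backed, all 14 black-backed, all 1 silver-backed, and all 3 white-backed (fewer than 35), giving 10 + 14 + 1 + 35 + 3 + 35 + 35 = 133.
One more card then forces some back color to 36, so 133 + 1 = 134.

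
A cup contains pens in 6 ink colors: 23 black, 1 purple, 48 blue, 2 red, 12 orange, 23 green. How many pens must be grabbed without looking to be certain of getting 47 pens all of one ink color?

108

In the worst case we take at most 46 of each ink color, but all 23 black, all 1 purple, all 2 red, all 12 orange, and all 23 green (fewer than 46), giving 23 + 1 + 46 + 2 + 12 + 23 = 107.
One more pen then forces some ink color to 47, so 107 + 1 = 108.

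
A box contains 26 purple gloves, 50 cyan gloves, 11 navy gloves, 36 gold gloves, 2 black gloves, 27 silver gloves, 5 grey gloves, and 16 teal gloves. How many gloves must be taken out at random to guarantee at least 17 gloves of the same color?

In the worst case we take at most 16 of each color, but all 11 navy, all 2 black, and all 5 grey (fewer than 16), giving 16 + 16 + 11 + 16 + 2 + 16 + 5 + 16 = 98.
One more glove then forces some color to 17, so 98 + 1 = 99.

99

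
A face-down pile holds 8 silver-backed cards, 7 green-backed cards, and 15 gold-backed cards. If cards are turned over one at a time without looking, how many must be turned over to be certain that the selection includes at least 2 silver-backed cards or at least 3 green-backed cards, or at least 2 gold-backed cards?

5

The worst case stops just short of every target: 1 silver-backed, 2 green-backed, 1 gold-backed — 1 + 2 + 1 = 4 cards.
One more card must push some back color to its target, so 4 + 1 = 5.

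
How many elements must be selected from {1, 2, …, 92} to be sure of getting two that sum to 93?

47

Partition {1, …, 92} into 46 pairs: {1,92}, {2,91}, …, {46,47}.
Choosing 46 integers — say the integers 1 through 46 — takes one from each pair and avoids the property.
Choosing 47 forces two into the same pair by pigeonhole, and those sum to 93. So 47.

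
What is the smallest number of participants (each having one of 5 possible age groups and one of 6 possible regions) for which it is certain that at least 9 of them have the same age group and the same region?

241

There are 5 × 6 = 30 (age group, region) combinations acting as pigeonholes.
With 30 × 8 = 240 participants we could place exactly 8 in each, with no (age group, region) pair reaching 9.
One more forces some (age group, region) pair to hold 9, so 240 + 1 = 241.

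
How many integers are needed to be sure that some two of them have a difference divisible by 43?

Two integers differ by a multiple of 43 exactly when they share a remainder mod 43.
There are 43 residue classes mod 43, so 43 integers can all lie in distinct classes.
One more integer must repeat a residue, giving a difference divisible by 43. So n = 43 + 1 = 44.

44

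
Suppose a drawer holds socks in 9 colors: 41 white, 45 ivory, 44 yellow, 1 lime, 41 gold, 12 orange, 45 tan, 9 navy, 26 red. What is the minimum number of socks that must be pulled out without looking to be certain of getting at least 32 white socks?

255

The worst case draws every non-white sock first: 45 + 44 + 1 + 41 + 12 + 45 + 9 + 26 = 223.
The next 32 draws are then forced to be white, giving 223 + 32 = 255.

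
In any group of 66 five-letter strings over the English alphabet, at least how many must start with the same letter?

If each of the 26 possible first letters held at most 2, the total would be at most 26 × 2 = 52 < 66, a contradiction.
So at least one holds ⌈66/26⌉ = 3.

3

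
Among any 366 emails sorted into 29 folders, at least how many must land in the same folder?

If each of the 29 folders held at most 12, the total would be at most 29 × 12 = 348 < 366, a contradiction.
So at least one holds ⌈366/29⌉ = 13.

13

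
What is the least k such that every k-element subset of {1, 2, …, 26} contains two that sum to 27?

Partition {1, …, 26} into 13 pairs: {1,26}, {2,25}, …, {13,14}.
Choosing 13 integers — say the integers 1 through 13 — takes one from each pair and avoids the property.
Choosing 14 forces two into the same pair by pigeonhole, and those sum to 27. So 14.

14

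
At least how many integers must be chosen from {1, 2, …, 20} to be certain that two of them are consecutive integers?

Partition {1, …, 20} into 10 pairs: {1,2}, {3,4}, …, {19,20}.
Choosing 10 integers — say the 10 even numbers 2, 4, …, 20 — takes one from each pair and avoids the property.
Choosing 11 forces two into the same pair by pigeonhole, and those are consecutive. So 11.

11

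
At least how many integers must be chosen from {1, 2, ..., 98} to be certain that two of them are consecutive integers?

50

Partition {1, …, 98} into 49 pairs: {1,2}, {3,4}, …, {97,98}.
Choosing 49 integers — say the 49 even numbers 2, 4, …, 98 — takes one from each pair and avoids the property.
Choosing 50 forces two into the same pair by pigeonhole, and those are consecutive. So 50.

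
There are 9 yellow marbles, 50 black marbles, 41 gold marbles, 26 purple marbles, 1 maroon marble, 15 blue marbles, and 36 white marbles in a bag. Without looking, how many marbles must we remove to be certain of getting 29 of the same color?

136

In the worst case we take at most 28 of each color, but all 9 yellow, all 26 purple, all 1 maroon, and all 15 blue (fewer than 28), giving 9 + 28 + 28 + 26 + 1 + 15 + 28 = 135.
One more marble then forces some color to 29, so 135 + 1 = 136.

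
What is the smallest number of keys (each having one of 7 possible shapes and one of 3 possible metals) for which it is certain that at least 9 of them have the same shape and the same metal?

169

There are 7 × 3 = 21 (shape, metal) combinations acting as pigeonholes.
With 21 × 8 = 168 keys we could place exactly 8 in each, with no (shape, metal) pair reaching 9.
One more forces some (shape, metal) pair to hold 9, so 168 + 1 = 169.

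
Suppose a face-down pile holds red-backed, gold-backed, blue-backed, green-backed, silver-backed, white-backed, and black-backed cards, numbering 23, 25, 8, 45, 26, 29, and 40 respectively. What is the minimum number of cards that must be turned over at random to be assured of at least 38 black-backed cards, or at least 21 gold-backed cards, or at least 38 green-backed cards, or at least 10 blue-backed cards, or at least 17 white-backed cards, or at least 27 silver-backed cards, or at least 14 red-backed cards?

158

Each of the 7 back colors has its own threshold; avoid all of them simultaneously.
The worst case stops just short of every target: 13 red-backed, 20 gold-backed, all 8 blue-backed, 37 green-backed, 26 silver-backed, 16 white-backed, 37 black-backed — 13 + 20 + 8 + 37 + 26 + 16 + 37 = 157 cards.
One more card must push some back color to its target, so 157 + 1 = 158.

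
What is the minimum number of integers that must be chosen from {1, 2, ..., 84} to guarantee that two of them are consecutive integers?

Partition {1, …, 84} into 42 pairs: {1,2}, {3,4}, …, {83,84}.
Choosing 42 integers — say the 42 even numbers 2, 4, …, 84 — takes one from each pair and avoids the property.
Choosing 43 forces two into the same pair by pigeonhole, and those are consecutive. So 43.

43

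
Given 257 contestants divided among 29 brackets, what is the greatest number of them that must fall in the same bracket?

If each of the 29 brackets held at most 8, the total would be at most 29 × 8 = 232 < 257, a contradiction.
So at least one holds ⌈257/29⌉ = 9.

9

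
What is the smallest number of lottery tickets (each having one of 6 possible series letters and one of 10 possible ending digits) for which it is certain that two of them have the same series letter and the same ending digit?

There are 6 × 10 = 60 (series letter, ending digit) combinations acting as pigeonholes.
With 60 lottery tickets we could place one in each, avoiding any repeat.
One more forces some (series letter, ending digit) pair to hold 2, so 60 + 1 = 61.

61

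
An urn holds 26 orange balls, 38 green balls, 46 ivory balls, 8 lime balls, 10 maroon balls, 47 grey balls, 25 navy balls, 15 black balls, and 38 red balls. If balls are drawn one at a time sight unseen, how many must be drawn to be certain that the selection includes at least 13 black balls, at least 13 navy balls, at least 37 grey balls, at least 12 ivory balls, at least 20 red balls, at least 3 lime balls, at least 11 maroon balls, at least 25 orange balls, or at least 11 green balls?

137

The worst case stops just short of every target: 24 orange, 10 green, 11 ivory, 2 lime, 10 maroon, 36 grey, 12 navy, 12 black, 19 red — 24 + 10 + 11 + 2 + 10 + 36 + 12 + 12 + 19 = 136 balls.
One more ball must push some color to its target, so 136 + 1 = 137.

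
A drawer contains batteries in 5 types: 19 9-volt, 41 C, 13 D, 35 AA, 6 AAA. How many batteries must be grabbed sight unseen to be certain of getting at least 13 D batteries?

The worst case draws every non-D battery first: 19 + 41 + 35 + 6 = 101.
The next 13 draws are then forced to be D, giving 101 + 13 = 114.

114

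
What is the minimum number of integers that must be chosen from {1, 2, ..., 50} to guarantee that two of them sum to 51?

Partition {1, …, 50} into 25 pairs: {1,50}, {2,49}, …, {25,26}.
Choosing 25 integers — say the integers 1 through 25 — takes one from each pair and avoids the property.
Choosing 26 forces two into the same pair by pigeonhole, and those sum to 51. So 26.

26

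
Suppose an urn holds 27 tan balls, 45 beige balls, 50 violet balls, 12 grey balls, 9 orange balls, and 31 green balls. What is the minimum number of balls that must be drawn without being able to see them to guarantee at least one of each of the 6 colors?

The hardest color to obtain is orange: we could draw every other ball first — 174 − 9 = 165 balls — without a single orange one.
The next draw must be orange, so 165 + 1 = 166.

166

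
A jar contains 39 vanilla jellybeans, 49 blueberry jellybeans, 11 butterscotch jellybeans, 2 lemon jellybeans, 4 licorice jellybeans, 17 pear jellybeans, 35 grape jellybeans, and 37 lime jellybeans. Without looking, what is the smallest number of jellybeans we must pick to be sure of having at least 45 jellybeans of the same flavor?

190

In the worst case we take at most 44 of each flavor, but all 39 vanilla, all 11 butterscotch, all 2 lemon, all 4 licorice, all 17 pear, all 35 grape, and all 37 lime (fewer than 44), giving 39 + 44 + 11 + 2 + 4 + 17 + 35 + 37 = 189.
One more jellybean then forces some flavor to 45, so 189 + 1 = 190.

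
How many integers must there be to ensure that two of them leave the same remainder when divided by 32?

33

There are 32 residue classes modulo 32 acting as pigeonholes.
With 32 integers we could place one in each, avoiding any repeat.
One more forces some class to hold 2, so 32 + 1 = 33.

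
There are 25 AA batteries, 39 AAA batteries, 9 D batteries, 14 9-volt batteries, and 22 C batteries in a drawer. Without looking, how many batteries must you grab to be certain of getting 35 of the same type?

In the worst case we take at most 34 of each type, but all 25 AA, all 9 D, all 14 9-volt, and all 22 C (fewer than 34), giving 25 + 34 + 9 + 14 + 22 = 104.
One more battery then forces some type to 35, so 104 + 1 = 105.

105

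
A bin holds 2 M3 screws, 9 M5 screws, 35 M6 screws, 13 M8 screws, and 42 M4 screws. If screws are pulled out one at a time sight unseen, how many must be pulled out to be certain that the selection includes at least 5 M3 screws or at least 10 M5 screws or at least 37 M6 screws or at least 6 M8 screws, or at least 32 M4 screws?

Each of the 5 sizes has its own threshold; avoid all of them simultaneously.
The worst case stops just short of every target: all 2 M3, 9 M5, all 35 M6, 5 M8, 31 M4 — 2 + 9 + 35 + 5 + 31 = 82 screws.
One more screw must push some size to its target, so 82 + 1 = 83.

83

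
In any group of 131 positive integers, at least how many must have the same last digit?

14

If each of the 10 possible last digits held at most 13, the total would be at most 10 × 13 = 130 < 131, a contradiction.
So at least one holds ⌈131/10⌉ = 14.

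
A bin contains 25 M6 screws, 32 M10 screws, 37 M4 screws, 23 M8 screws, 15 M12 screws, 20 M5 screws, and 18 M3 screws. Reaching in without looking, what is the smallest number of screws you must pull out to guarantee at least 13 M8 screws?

160

To avoid M8 screws as long as possible, exhaust the other 6 sizes first.
The worst case draws every non-M8 screw first: 25 + 32 + 37 + 15 + 20 + 18 = 147.
The next 13 draws are then forced to be M8, giving 147 + 13 = 160.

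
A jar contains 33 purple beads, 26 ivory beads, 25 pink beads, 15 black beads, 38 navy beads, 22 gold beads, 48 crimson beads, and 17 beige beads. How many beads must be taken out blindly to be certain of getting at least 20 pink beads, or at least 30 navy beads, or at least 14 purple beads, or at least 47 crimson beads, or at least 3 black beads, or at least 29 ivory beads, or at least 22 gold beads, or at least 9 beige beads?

165

Each of the 8 colors has its own threshold; avoid all of them simultaneously.
The worst case stops just short of every target: 13 purple, all 26 ivory, 19 pink, 2 black, 29 navy, 21 gold, 46 crimson, 8 beige — 13 + 26 + 19 + 2 + 29 + 21 + 46 + 8 = 164 beads.
One more bead must push some color to its target, so 164 + 1 = 165.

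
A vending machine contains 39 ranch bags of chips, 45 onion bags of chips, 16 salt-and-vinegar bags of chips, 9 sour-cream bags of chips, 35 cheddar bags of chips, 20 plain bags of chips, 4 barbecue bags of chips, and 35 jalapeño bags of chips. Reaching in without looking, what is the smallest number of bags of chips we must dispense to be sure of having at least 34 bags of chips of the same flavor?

Treat the 8 flavors as pigeonholes.
In the worst case we take at most 33 of each flavor, but all 16 salt-and-vinegar, all 9 sour-cream, all 20 plain, and all 4 barbecue (fewer than 33), giving 33 + 33 + 16 + 9 + 33 + 20 + 4 + 33 = 181.
One more bag of chips then forces some flavor to 34, so 181 + 1 = 182.

182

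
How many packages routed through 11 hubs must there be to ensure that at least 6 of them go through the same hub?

56

There are 11 hubs acting as pigeonholes.
With 11 × 5 = 55 packages we could place exactly 5 in each, with no class reaching 6.
One more forces some class to hold 6, so 55 + 1 = 56.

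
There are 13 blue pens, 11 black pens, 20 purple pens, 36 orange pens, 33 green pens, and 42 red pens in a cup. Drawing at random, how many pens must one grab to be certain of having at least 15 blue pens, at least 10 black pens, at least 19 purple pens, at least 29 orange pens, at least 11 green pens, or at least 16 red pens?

Each of the 6 ink colors has its own threshold; avoid all of them simultaneously.
The worst case stops just short of every target: all 13 blue, 9 black, 18 purple, 28 orange, 10 green, 15 red — 13 + 9 + 18 + 28 + 10 + 15 = 93 pens.
One more pen must push some ink color to its target, so 93 + 1 = 94.

94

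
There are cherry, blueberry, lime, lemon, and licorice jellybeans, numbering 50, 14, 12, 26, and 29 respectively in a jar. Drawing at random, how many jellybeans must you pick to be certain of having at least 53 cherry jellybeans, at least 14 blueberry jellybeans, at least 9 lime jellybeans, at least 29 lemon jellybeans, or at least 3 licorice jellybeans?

100

The worst case stops just short of every target: all 50 cherry, 13 blueberry, 8 lime, all 26 lemon, 2 licorice — 50 + 13 + 8 + 26 + 2 = 99 jellybeans.
One more jellybean must push some flavor to its target, so 99 + 1 = 100.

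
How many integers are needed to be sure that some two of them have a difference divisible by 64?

Two integers differ by a multiple of 64 exactly when they share a remainder mod 64.
There are 64 residue classes mod 64, so 64 integers can all lie in distinct classes.
One more integer must repeat a residue, giving a difference divisible by 64. So n = 64 + 1 = 65.

65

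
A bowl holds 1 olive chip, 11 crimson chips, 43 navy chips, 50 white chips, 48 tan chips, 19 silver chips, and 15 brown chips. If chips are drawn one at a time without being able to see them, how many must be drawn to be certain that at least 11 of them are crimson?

The worst case draws every non-crimson chip first: 1 + 43 + 50 + 48 + 19 + 15 = 176.
The next 11 draws are then forced to be crimson, giving 176 + 11 = 187.

187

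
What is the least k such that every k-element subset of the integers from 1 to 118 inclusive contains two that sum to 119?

Partition {1, …, 118} into 59 pairs: {1,118}, {2,117}, …, {59,60}.
Choosing 59 integers — say the integers 1 through 59 — takes one from each pair and avoids the property.
Choosing 60 forces two into the same pair by pigeonhole, and those sum to 119. So 60.

60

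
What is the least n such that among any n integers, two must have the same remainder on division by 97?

Use the pigeonhole principle on residue classes: two integers differ by a multiple of 97 exactly when they share a remainder mod 97.
There are 97 residue classes mod 97, so 97 integers can all lie in distinct classes.
One more integer must repeat a residue, giving a difference divisible by 97. So n = 97 + 1 = 98.

98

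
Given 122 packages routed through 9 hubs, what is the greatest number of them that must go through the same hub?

14

The 122 packages fall into 9 hubs.
If each of the 9 hubs held at most 13, the total would be at most 9 × 13 = 117 < 122, a contradiction.
So at least one holds ⌈122/9⌉ = 14.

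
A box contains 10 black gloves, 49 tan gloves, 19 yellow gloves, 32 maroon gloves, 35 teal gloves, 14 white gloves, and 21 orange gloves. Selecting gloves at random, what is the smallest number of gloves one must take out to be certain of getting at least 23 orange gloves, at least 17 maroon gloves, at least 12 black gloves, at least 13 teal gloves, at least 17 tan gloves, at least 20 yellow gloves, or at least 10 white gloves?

104

The worst case stops just short of every target: all 10 black, 16 tan, 19 yellow, 16 maroon, 12 teal, 9 white, all 21 orange — 10 + 16 + 19 + 16 + 12 + 9 + 21 = 103 gloves.
One more glove must push some color to its target, so 103 + 1 = 104.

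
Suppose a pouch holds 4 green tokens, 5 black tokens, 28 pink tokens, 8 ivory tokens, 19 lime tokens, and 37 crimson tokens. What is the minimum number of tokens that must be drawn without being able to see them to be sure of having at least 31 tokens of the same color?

95

In the worst case we take at most 30 of each color, but all 4 green, all 5 black, all 28 pink, all 8 ivory, and all 19 lime (fewer than 30), giving 4 + 5 + 28 + 8 + 19 + 30 = 94.
One more token then forces some color to 31, so 94 + 1 = 95.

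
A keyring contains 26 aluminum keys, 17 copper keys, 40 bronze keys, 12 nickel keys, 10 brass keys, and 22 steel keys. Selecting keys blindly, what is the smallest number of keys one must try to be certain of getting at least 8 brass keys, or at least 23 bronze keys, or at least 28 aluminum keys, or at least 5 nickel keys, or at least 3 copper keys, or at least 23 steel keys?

84

Each of the 6 types has its own threshold; avoid all of them simultaneously.
The worst case stops just short of every target: all 26 aluminum, 2 copper, 22 bronze, 4 nickel, 7 brass, 22 steel — 26 + 2 + 22 + 4 + 7 + 22 = 83 keys.
One more key must push some type to its target, so 83 + 1 = 84.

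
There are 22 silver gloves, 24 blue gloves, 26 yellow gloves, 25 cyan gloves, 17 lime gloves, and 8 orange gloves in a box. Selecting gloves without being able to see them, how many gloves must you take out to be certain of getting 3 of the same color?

13

Treat the 6 colors as pigeonholes.
The worst case takes 2 gloves of each color without reaching 3 of any: 6 × 2 = 12.
The next glove must bring some color to 3, so 12 + 1 = 13.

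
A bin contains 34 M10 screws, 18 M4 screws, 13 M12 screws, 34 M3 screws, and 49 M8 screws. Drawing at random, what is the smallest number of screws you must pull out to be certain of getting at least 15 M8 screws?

114

The worst case draws every non-M8 screw first: 34 + 18 + 13 + 34 = 99.
The next 15 draws are then forced to be M8, giving 99 + 15 = 114.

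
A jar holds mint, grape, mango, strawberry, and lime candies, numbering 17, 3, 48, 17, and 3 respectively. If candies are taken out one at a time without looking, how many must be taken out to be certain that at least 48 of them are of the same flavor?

In the worst case we take at most 47 of each flavor, but all 17 mint, all 3 grape, all 17 strawberry, and all 3 lime (fewer than 47), giving 17 + 3 + 47 + 17 + 3 = 87.
One more candy then forces some flavor to 48, so 87 + 1 = 88.

88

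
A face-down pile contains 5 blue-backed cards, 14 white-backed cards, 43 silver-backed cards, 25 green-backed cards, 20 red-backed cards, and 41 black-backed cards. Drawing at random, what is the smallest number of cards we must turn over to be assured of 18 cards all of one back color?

88

In the worst case we take at most 17 of each back color, but all 5 blue-backed and all 14 white-backed (fewer than 17), giving 5 + 14 + 17 + 17 + 17 + 17 = 87.
One more card then forces some back color to 18, so 87 + 1 = 88.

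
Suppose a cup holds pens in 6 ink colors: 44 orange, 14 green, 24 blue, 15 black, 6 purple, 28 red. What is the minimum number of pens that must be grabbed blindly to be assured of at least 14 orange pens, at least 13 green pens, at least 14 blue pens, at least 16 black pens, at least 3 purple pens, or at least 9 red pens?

64

The worst case stops just short of every target: 13 orange, 12 green, 13 blue, 15 black, 2 purple, 8 red — 13 + 12 + 13 + 15 + 2 + 8 = 63 pens.
One more pen must push some ink color to its target, so 63 + 1 = 64.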